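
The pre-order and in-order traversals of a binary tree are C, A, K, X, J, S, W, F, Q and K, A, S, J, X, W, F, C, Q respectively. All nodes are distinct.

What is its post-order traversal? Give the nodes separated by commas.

K, S, J, F, W, X, A, Q, C

The first element of pre-order is the root; it splits in-order into left and right subtrees.
Root C: left subtree has 7 nodes {K, A, S, J, X, W, F}, right has 1 {Q}.
  Root A: left subtree has 1 node {K}, right has 5 {S, J, X, W, F}.
    Root X: left subtree has 2 nodes {S, J}, right has 2 {W, F}.
      Root J: left subtree has 1 node {S}, right has 0 { }.
      Root W: left subtree has 0 nodes { }, right has 1 {F}.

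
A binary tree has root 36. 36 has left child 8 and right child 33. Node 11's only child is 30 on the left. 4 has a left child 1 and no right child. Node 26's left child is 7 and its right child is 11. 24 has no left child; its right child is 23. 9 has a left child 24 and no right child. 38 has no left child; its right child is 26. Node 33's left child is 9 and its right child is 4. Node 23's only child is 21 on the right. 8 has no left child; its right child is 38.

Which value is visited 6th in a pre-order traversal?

Pre-order visits the node, then its left subtree, then its right subtree.
Visit 36.
At 36: go left to 8.
  Visit 8.
  At 8: no left child.
  At 8: go right to 38.
    Visit 38.
    At 38: no left child.
    At 38: go right to 26.
      Visit 26.
      At 26: go left to 7.
        7 is a leaf — visit 7.
      At 26: go right to 11.
        Visit 11.
        At 11: go left to 30.
          30 is a leaf — visit 30.
        At 11: no right child.
At 36: go right to 33.
  Visit 33.
  At 33: go left to 9.
    Visit 9.
    At 9: go left to 24.
      Visit 24.
      At 24: no left child.
      At 24: go right to 23.
        Visit 23.
        At 23: no left child.
        At 23: go right to 21.
          21 is a leaf — visit 21.
    At 9: no right child.
  At 33: go right to 4.
    Visit 4.
    At 4: go left to 1.
      1 is a leaf — visit 1.
    At 4: no right child.
Full pre-order sequence: 36, 8, 38, 26, 7, 11, 30, 33, 9, 24, 23, 21, 4, 1.

11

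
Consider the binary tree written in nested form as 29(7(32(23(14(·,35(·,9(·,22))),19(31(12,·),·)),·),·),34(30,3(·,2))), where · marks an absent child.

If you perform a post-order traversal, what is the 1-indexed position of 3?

Post-order visits the left subtree, then the right subtree, then the node.
At 29: go left to 7.
  At 7: go left to 32.
    At 32: go left to 23.
      At 23: go left to 14.
        At 14: no left child.
        At 14: go right to 35.
          At 35: no left child.
          At 35: go right to 9.
            At 9: no left child.
            At 9: go right to 22.
              22 is a leaf — visit 22.
            Visit 9.
          Visit 35.
        Visit 14.
      At 23: go right to 19.
        At 19: go left to 31.
          At 31: go left to 12.
            12 is a leaf — visit 12.
          At 31: no right child.
          Visit 31.
        At 19: no right child.
        Visit 19.
      Visit 23.
    At 32: no right child.
    Visit 32.
  At 7: no right child.
  Visit 7.
At 29: go right to 34.
  At 34: go left to 30.
    30 is a leaf — visit 30.
  At 34: go right to 3.
    At 3: no left child.
    At 3: go right to 2.
      2 is a leaf — visit 2.
    Visit 3.
  Visit 34.
Visit 29.
Full post-order sequence: 22, 9, 35, 14, 12, 31, 19, 23, 32, 7, 30, 2, 3, 34, 29.

13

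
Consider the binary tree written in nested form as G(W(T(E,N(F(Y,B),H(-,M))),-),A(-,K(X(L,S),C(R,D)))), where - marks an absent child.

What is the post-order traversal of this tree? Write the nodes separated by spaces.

E Y B F M H N T W L S X R D C K A G

Post-order visits the left subtree, then the right subtree, then the node.
At G: go left to W.
  At W: go left to T.
    At T: go left to E.
      E is a leaf — visit E.
    At T: go right to N.
      At N: go left to F.
        At F: go left to Y.
          Y is a leaf — visit Y.
        At F: go right to B.
          B is a leaf — visit B.
        Visit F.
      At N: go right to H.
        At H: no left child.
        At H: go right to M.
          M is a leaf — visit M.
        Visit H.
      Visit N.
    Visit T.
  At W: no right child.
  Visit W.
At G: go right to A.
  At A: no left child.
  At A: go right to K.
    At K: go left to X.
      At X: go left to L.
        L is a leaf — visit L.
      At X: go right to S.
        S is a leaf — visit S.
      Visit X.
    At K: go right to C.
      At C: go left to R.
        R is a leaf — visit R.
      At C: go right to D.
        D is a leaf — visit D.
      Visit C.
    Visit K.
  Visit A.
Visit G.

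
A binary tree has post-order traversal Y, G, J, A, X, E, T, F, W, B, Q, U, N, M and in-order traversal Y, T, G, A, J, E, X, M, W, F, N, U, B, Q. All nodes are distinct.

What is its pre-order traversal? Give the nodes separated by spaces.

M T Y E A G J X N W F U Q B

The last element of post-order is the root; it splits in-order into left and right subtrees.
Root M: left subtree has 7 nodes {Y, T, G, A, J, E, X}, right has 6 {W, F, N, U, B, Q}.
  Root T: left subtree has 1 node {Y}, right has 5 {G, A, J, E, X}.
    Root E: left subtree has 3 nodes {G, A, J}, right has 1 {X}.
      Root A: left subtree has 1 node {G}, right has 1 {J}.
  Root N: left subtree has 2 nodes {W, F}, right has 3 {U, B, Q}.
    Root W: left subtree has 0 nodes { }, right has 1 {F}.
    Root U: left subtree has 0 nodes { }, right has 2 {B, Q}.
      Root Q: left subtree has 1 node {B}, right has 0 { }.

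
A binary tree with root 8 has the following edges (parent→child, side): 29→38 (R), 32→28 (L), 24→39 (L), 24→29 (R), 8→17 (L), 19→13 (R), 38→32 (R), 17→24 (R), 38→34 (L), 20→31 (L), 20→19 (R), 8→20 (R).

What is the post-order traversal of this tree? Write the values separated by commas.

Post-order visits the left subtree, then the right subtree, then the node.
At 8: go left to 17.
  At 17: no left child.
  At 17: go right to 24.
    At 24: go left to 39.
      39 is a leaf — visit 39.
    At 24: go right to 29.
      At 29: no left child.
      At 29: go right to 38.
        At 38: go left to 34.
          34 is a leaf — visit 34.
        At 38: go right to 32.
          At 32: go left to 28.
            28 is a leaf — visit 28.
          At 32: no right child.
          Visit 32.
        Visit 38.
      Visit 29.
    Visit 24.
  Visit 17.
At 8: go right to 20.
  At 20: go left to 31.
    31 is a leaf — visit 31.
  At 20: go right to 19.
    At 19: no left child.
    At 19: go right to 13.
      13 is a leaf — visit 13.
    Visit 19.
  Visit 20.
Visit 8.

39, 34, 28, 32, 38, 29, 24, 17, 31, 13, 19, 20, 8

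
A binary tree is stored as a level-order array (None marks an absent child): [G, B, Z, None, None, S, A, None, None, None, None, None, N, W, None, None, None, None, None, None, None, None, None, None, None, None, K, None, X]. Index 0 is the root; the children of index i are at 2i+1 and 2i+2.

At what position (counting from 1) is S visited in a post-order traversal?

4

Post-order visits the left subtree, then the right subtree, then the node.
At G: go left to B.
  B is a leaf — visit B.
At G: go right to Z.
  At Z: go left to S.
    At S: no left child.
    At S: go right to N.
      At N: no left child.
      At N: go right to K.
        K is a leaf — visit K.
      Visit N.
    Visit S.
  At Z: go right to A.
    At A: go left to W.
      At W: no left child.
      At W: go right to X.
        X is a leaf — visit X.
      Visit W.
    At A: no right child.
    Visit A.
  Visit Z.
Visit G.
Full post-order sequence: B, K, N, S, X, W, A, Z, G.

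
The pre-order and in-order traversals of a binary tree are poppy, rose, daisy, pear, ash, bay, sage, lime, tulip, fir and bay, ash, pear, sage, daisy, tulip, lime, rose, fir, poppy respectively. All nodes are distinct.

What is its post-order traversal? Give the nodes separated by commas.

The first element of pre-order is the root; it splits in-order into left and right subtrees.
Root poppy: left subtree has 9 nodes {bay, ash, pear, sage, daisy, tulip, lime, rose, fir}, right has 0 { }.
  Root rose: left subtree has 7 nodes {bay, ash, pear, sage, daisy, tulip, lime}, right has 1 {fir}.
    Root daisy: left subtree has 4 nodes {bay, ash, pear, sage}, right has 2 {tulip, lime}.
      Root pear: left subtree has 2 nodes {bay, ash}, right has 1 {sage}.
        Root ash: left subtree has 1 node {bay}, right has 0 { }.
      Root lime: left subtree has 1 node {tulip}, right has 0 { }.

bay, ash, sage, pear, tulip, lime, daisy, fir, rose, poppy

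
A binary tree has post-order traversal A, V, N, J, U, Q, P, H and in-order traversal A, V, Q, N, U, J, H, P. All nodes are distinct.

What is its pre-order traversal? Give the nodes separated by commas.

The last element of post-order is the root; it splits in-order into left and right subtrees.
Root H: left subtree has 6 nodes {A, V, Q, N, U, J}, right has 1 {P}.
  Root Q: left subtree has 2 nodes {A, V}, right has 3 {N, U, J}.
    Root V: left subtree has 1 node {A}, right has 0 { }.
    Root U: left subtree has 1 node {N}, right has 1 {J}.

H, Q, V, A, U, N, J, P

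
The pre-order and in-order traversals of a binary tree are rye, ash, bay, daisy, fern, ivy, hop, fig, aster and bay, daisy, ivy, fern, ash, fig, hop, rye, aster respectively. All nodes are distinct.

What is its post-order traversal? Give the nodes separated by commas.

The first element of pre-order is the root; it splits in-order into left and right subtrees.
Root rye: left subtree has 7 nodes {bay, daisy, ivy, fern, ash, fig, hop}, right has 1 {aster}.
  Root ash: left subtree has 4 nodes {bay, daisy, ivy, fern}, right has 2 {fig, hop}.
    Root bay: left subtree has 0 nodes { }, right has 3 {daisy, ivy, fern}.
      Root daisy: left subtree has 0 nodes { }, right has 2 {ivy, fern}.
        Root fern: left subtree has 1 node {ivy}, right has 0 { }.
    Root hop: left subtree has 1 node {fig}, right has 0 { }.

ivy, fern, daisy, bay, fig, hop, ash, aster, rye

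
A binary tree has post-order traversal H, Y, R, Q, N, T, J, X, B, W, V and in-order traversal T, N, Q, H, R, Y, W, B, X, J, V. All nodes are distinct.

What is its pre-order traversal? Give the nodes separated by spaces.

V W T N Q R H Y B X J

The last element of post-order is the root; it splits in-order into left and right subtrees.
Root V: left subtree has 10 nodes {T, N, Q, H, R, Y, W, B, X, J}, right has 0 { }.
  Root W: left subtree has 6 nodes {T, N, Q, H, R, Y}, right has 3 {B, X, J}.
    Root T: left subtree has 0 nodes { }, right has 5 {N, Q, H, R, Y}.
      Root N: left subtree has 0 nodes { }, right has 4 {Q, H, R, Y}.
        Root Q: left subtree has 0 nodes { }, right has 3 {H, R, Y}.
          Root R: left subtree has 1 node {H}, right has 1 {Y}.
    Root B: left subtree has 0 nodes { }, right has 2 {X, J}.
      Root X: left subtree has 0 nodes { }, right has 1 {J}.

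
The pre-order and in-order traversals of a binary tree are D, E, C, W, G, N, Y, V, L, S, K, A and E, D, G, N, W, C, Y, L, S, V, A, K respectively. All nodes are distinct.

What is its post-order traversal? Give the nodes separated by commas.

The first element of pre-order is the root; it splits in-order into left and right subtrees.
Root D: left subtree has 1 node {E}, right has 10 {G, N, W, C, Y, L, S, V, A, K}.
  Root C: left subtree has 3 nodes {G, N, W}, right has 6 {Y, L, S, V, A, K}.
    Root W: left subtree has 2 nodes {G, N}, right has 0 { }.
      Root G: left subtree has 0 nodes { }, right has 1 {N}.
    Root Y: left subtree has 0 nodes { }, right has 5 {L, S, V, A, K}.
      Root V: left subtree has 2 nodes {L, S}, right has 2 {A, K}.
        Root L: left subtree has 0 nodes { }, right has 1 {S}.
        Root K: left subtree has 1 node {A}, right has 0 { }.

E, N, G, W, S, L, A, K, V, Y, C, D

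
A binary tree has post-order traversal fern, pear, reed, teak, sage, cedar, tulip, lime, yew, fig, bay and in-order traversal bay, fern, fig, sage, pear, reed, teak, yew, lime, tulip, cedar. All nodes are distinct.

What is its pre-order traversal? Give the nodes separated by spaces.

The last element of post-order is the root; it splits in-order into left and right subtrees.
Root bay: left subtree has 0 nodes { }, right has 10 {fern, fig, sage, pear, reed, teak, yew, lime, tulip, cedar}.
  Root fig: left subtree has 1 node {fern}, right has 8 {sage, pear, reed, teak, yew, lime, tulip, cedar}.
    Root yew: left subtree has 4 nodes {sage, pear, reed, teak}, right has 3 {lime, tulip, cedar}.
      Root sage: left subtree has 0 nodes { }, right has 3 {pear, reed, teak}.
        Root teak: left subtree has 2 nodes {pear, reed}, right has 0 { }.
          Root reed: left subtree has 1 node {pear}, right has 0 { }.
      Root lime: left subtree has 0 nodes { }, right has 2 {tulip, cedar}.
        Root tulip: left subtree has 0 nodes { }, right has 1 {cedar}.

bay fig fern yew sage teak reed pear lime tulip cedar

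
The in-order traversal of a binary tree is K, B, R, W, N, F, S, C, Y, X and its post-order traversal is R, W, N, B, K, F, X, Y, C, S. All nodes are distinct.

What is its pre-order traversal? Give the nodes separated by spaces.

The last element of post-order is the root; it splits in-order into left and right subtrees.
Root S: left subtree has 6 nodes {K, B, R, W, N, F}, right has 3 {C, Y, X}.
  Root F: left subtree has 5 nodes {K, B, R, W, N}, right has 0 { }.
    Root K: left subtree has 0 nodes { }, right has 4 {B, R, W, N}.
      Root B: left subtree has 0 nodes { }, right has 3 {R, W, N}.
        Root N: left subtree has 2 nodes {R, W}, right has 0 { }.
          Root W: left subtree has 1 node {R}, right has 0 { }.
  Root C: left subtree has 0 nodes { }, right has 2 {Y, X}.
    Root Y: left subtree has 0 nodes { }, right has 1 {X}.

S F K B N W R C Y X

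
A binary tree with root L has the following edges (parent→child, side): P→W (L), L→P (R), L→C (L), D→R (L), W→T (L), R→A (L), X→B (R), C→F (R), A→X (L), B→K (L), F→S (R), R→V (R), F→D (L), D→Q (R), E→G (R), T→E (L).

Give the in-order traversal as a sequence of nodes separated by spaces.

In-order visits the left subtree, then the node, then the right subtree.
At L: go left to C.
  At C: no left child.
  Visit C.
  At C: go right to F.
    At F: go left to D.
      At D: go left to R.
        At R: go left to A.
          At A: go left to X.
            At X: no left child.
            Visit X.
            At X: go right to B.
              At B: go left to K.
                K is a leaf — visit K.
              Visit B.
              At B: no right child.
          Visit A.
          At A: no right child.
        Visit R.
        At R: go right to V.
          V is a leaf — visit V.
      Visit D.
      At D: go right to Q.
        Q is a leaf — visit Q.
    Visit F.
    At F: go right to S.
      S is a leaf — visit S.
Visit L.
At L: go right to P.
  At P: go left to W.
    At W: go left to T.
      At T: go left to E.
        At E: no left child.
        Visit E.
        At E: go right to G.
          G is a leaf — visit G.
      Visit T.
      At T: no right child.
    Visit W.
    At W: no right child.
  Visit P.
  At P: no right child.

C X K B A R V D Q F S L E G T W P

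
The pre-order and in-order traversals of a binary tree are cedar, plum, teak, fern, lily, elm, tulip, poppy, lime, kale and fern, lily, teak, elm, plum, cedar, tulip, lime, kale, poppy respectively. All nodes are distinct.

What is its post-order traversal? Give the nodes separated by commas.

lily, fern, elm, teak, plum, kale, lime, poppy, tulip, cedar

The first element of pre-order is the root; it splits in-order into left and right subtrees.
Root cedar: left subtree has 5 nodes {fern, lily, teak, elm, plum}, right has 4 {tulip, lime, kale, poppy}.
  Root plum: left subtree has 4 nodes {fern, lily, teak, elm}, right has 0 { }.
    Root teak: left subtree has 2 nodes {fern, lily}, right has 1 {elm}.
      Root fern: left subtree has 0 nodes { }, right has 1 {lily}.
  Root tulip: left subtree has 0 nodes { }, right has 3 {lime, kale, poppy}.
    Root poppy: left subtree has 2 nodes {lime, kale}, right has 0 { }.
      Root lime: left subtree has 0 nodes { }, right has 1 {kale}.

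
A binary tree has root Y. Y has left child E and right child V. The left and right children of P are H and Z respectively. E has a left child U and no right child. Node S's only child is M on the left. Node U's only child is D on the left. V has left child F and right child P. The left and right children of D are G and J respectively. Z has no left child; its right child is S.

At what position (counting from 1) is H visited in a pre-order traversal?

10

Pre-order visits the node, then its left subtree, then its right subtree.
Visit Y.
At Y: go left to E.
  Visit E.
  At E: go left to U.
    Visit U.
    At U: go left to D.
      Visit D.
      At D: go left to G.
        G is a leaf — visit G.
      At D: go right to J.
        J is a leaf — visit J.
    At U: no right child.
  At E: no right child.
At Y: go right to V.
  Visit V.
  At V: go left to F.
    F is a leaf — visit F.
  At V: go right to P.
    Visit P.
    At P: go left to H.
      H is a leaf — visit H.
    At P: go right to Z.
      Visit Z.
      At Z: no left child.
      At Z: go right to S.
        Visit S.
        At S: go left to M.
          M is a leaf — visit M.
        At S: no right child.
Full pre-order sequence: Y, E, U, D, G, J, V, F, P, H, Z, S, M.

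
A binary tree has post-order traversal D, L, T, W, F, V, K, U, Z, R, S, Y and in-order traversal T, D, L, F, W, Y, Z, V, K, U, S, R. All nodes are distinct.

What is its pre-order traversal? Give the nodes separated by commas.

The last element of post-order is the root; it splits in-order into left and right subtrees.
Root Y: left subtree has 5 nodes {T, D, L, F, W}, right has 6 {Z, V, K, U, S, R}.
  Root F: left subtree has 3 nodes {T, D, L}, right has 1 {W}.
    Root T: left subtree has 0 nodes { }, right has 2 {D, L}.
      Root L: left subtree has 1 node {D}, right has 0 { }.
  Root S: left subtree has 4 nodes {Z, V, K, U}, right has 1 {R}.
    Root Z: left subtree has 0 nodes { }, right has 3 {V, K, U}.
      Root U: left subtree has 2 nodes {V, K}, right has 0 { }.
        Root K: left subtree has 1 node {V}, right has 0 { }.

Y, F, T, L, D, W, S, Z, U, K, V, R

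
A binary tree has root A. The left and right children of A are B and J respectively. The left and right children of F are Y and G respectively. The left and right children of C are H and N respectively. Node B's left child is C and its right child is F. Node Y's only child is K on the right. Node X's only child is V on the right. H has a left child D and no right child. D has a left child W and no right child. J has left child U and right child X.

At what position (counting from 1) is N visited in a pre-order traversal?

Pre-order visits the node, then its left subtree, then its right subtree.
Visit A.
At A: go left to B.
  Visit B.
  At B: go left to C.
    Visit C.
    At C: go left to H.
      Visit H.
      At H: go left to D.
        Visit D.
        At D: go left to W.
          W is a leaf — visit W.
        At D: no right child.
      At H: no right child.
    At C: go right to N.
      N is a leaf — visit N.
  At B: go right to F.
    Visit F.
    At F: go left to Y.
      Visit Y.
      At Y: no left child.
      At Y: go right to K.
        K is a leaf — visit K.
    At F: go right to G.
      G is a leaf — visit G.
At A: go right to J.
  Visit J.
  At J: go left to U.
    U is a leaf — visit U.
  At J: go right to X.
    Visit X.
    At X: no left child.
    At X: go right to V.
      V is a leaf — visit V.
Full pre-order sequence: A, B, C, H, D, W, N, F, Y, K, G, J, U, X, V.

7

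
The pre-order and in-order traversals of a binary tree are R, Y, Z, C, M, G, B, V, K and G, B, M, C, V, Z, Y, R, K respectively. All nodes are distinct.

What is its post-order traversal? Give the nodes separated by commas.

B, G, M, V, C, Z, Y, K, R

The first element of pre-order is the root; it splits in-order into left and right subtrees.
Root R: left subtree has 7 nodes {G, B, M, C, V, Z, Y}, right has 1 {K}.
  Root Y: left subtree has 6 nodes {G, B, M, C, V, Z}, right has 0 { }.
    Root Z: left subtree has 5 nodes {G, B, M, C, V}, right has 0 { }.
      Root C: left subtree has 3 nodes {G, B, M}, right has 1 {V}.
        Root M: left subtree has 2 nodes {G, B}, right has 0 { }.
          Root G: left subtree has 0 nodes { }, right has 1 {B}.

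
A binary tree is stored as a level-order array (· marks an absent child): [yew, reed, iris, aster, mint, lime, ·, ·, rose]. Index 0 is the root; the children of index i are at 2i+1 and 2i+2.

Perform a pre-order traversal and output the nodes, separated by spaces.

Pre-order visits the node, then its left subtree, then its right subtree.
Visit yew.
At yew: go left to reed.
  Visit reed.
  At reed: go left to aster.
    Visit aster.
    At aster: no left child.
    At aster: go right to rose.
      rose is a leaf — visit rose.
  At reed: go right to mint.
    mint is a leaf — visit mint.
At yew: go right to iris.
  Visit iris.
  At iris: go left to lime.
    lime is a leaf — visit lime.
  At iris: no right child.

yew reed aster rose mint iris lime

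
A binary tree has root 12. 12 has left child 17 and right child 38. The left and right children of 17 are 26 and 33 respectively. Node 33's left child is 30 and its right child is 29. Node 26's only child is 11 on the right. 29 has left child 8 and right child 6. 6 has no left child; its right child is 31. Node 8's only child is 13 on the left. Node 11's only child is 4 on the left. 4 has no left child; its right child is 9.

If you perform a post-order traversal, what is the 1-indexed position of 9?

Post-order visits the left subtree, then the right subtree, then the node.
At 12: go left to 17.
  At 17: go left to 26.
    At 26: no left child.
    At 26: go right to 11.
      At 11: go left to 4.
        At 4: no left child.
        At 4: go right to 9.
          9 is a leaf — visit 9.
        Visit 4.
      At 11: no right child.
      Visit 11.
    Visit 26.
  At 17: go right to 33.
    At 33: go left to 30.
      30 is a leaf — visit 30.
    At 33: go right to 29.
      At 29: go left to 8.
        At 8: go left to 13.
          13 is a leaf — visit 13.
        At 8: no right child.
        Visit 8.
      At 29: go right to 6.
        At 6: no left child.
        At 6: go right to 31.
          31 is a leaf — visit 31.
        Visit 6.
      Visit 29.
    Visit 33.
  Visit 17.
At 12: go right to 38.
  38 is a leaf — visit 38.
Visit 12.
Full post-order sequence: 9, 4, 11, 26, 30, 13, 8, 31, 6, 29, 33, 17, 38, 12.

1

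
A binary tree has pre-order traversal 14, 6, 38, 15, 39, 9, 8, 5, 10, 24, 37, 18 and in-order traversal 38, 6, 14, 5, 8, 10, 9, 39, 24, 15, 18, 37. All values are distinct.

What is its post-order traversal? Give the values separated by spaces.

The first element of pre-order is the root; it splits in-order into left and right subtrees.
Root 14: left subtree has 2 nodes {38, 6}, right has 9 {5, 8, 10, 9, 39, 24, 15, 18, 37}.
  Root 6: left subtree has 1 node {38}, right has 0 { }.
  Root 15: left subtree has 6 nodes {5, 8, 10, 9, 39, 24}, right has 2 {18, 37}.
    Root 39: left subtree has 4 nodes {5, 8, 10, 9}, right has 1 {24}.
      Root 9: left subtree has 3 nodes {5, 8, 10}, right has 0 { }.
        Root 8: left subtree has 1 node {5}, right has 1 {10}.
    Root 37: left subtree has 1 node {18}, right has 0 { }.

38 6 5 10 8 9 24 39 18 37 15 14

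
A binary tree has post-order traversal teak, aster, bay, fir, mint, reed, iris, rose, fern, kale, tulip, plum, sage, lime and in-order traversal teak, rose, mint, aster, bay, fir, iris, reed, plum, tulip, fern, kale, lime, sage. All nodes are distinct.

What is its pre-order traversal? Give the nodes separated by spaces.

lime plum rose teak iris mint fir bay aster reed tulip kale fern sage

The last element of post-order is the root; it splits in-order into left and right subtrees.
Root lime: left subtree has 12 nodes {teak, rose, mint, aster, bay, fir, iris, reed, plum, tulip, fern, kale}, right has 1 {sage}.
  Root plum: left subtree has 8 nodes {teak, rose, mint, aster, bay, fir, iris, reed}, right has 3 {tulip, fern, kale}.
    Root rose: left subtree has 1 node {teak}, right has 6 {mint, aster, bay, fir, iris, reed}.
      Root iris: left subtree has 4 nodes {mint, aster, bay, fir}, right has 1 {reed}.
        Root mint: left subtree has 0 nodes { }, right has 3 {aster, bay, fir}.
          Root fir: left subtree has 2 nodes {aster, bay}, right has 0 { }.
            Root bay: left subtree has 1 node {aster}, right has 0 { }.
    Root tulip: left subtree has 0 nodes { }, right has 2 {fern, kale}.
      Root kale: left subtree has 1 node {fern}, right has 0 { }.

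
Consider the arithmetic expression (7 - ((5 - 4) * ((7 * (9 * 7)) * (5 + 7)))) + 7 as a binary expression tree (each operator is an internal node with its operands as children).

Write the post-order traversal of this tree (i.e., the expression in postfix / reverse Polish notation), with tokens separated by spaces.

7 5 4 - 7 9 7 * * 5 7 + * * - 7 +

Post-order on an expression tree gives postfix notation: for each operator, emit left operand, right operand, then the operator.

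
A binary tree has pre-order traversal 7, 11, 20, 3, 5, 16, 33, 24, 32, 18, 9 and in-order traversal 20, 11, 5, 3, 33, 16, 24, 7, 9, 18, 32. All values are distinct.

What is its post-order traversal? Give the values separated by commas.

The first element of pre-order is the root; it splits in-order into left and right subtrees.
Root 7: left subtree has 7 nodes {20, 11, 5, 3, 33, 16, 24}, right has 3 {9, 18, 32}.
  Root 11: left subtree has 1 node {20}, right has 5 {5, 3, 33, 16, 24}.
    Root 3: left subtree has 1 node {5}, right has 3 {33, 16, 24}.
      Root 16: left subtree has 1 node {33}, right has 1 {24}.
  Root 32: left subtree has 2 nodes {9, 18}, right has 0 { }.
    Root 18: left subtree has 1 node {9}, right has 0 { }.

20, 5, 33, 24, 16, 3, 11, 9, 18, 32, 7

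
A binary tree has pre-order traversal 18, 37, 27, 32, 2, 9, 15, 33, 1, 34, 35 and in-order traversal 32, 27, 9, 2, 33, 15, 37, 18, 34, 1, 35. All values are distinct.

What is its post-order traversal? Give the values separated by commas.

32, 9, 33, 15, 2, 27, 37, 34, 35, 1, 18

The first element of pre-order is the root; it splits in-order into left and right subtrees.
Root 18: left subtree has 7 nodes {32, 27, 9, 2, 33, 15, 37}, right has 3 {34, 1, 35}.
  Root 37: left subtree has 6 nodes {32, 27, 9, 2, 33, 15}, right has 0 { }.
    Root 27: left subtree has 1 node {32}, right has 4 {9, 2, 33, 15}.
      Root 2: left subtree has 1 node {9}, right has 2 {33, 15}.
        Root 15: left subtree has 1 node {33}, right has 0 { }.
  Root 1: left subtree has 1 node {34}, right has 1 {35}.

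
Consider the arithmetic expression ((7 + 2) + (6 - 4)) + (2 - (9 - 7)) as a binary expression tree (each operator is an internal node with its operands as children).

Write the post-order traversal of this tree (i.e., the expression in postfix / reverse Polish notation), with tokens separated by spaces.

Post-order on an expression tree gives postfix notation: for each operator, emit left operand, right operand, then the operator.

7 2 + 6 4 - + 2 9 7 - - +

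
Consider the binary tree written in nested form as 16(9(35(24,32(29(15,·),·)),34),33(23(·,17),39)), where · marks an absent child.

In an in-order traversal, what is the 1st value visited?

In-order visits the left subtree, then the node, then the right subtree.
At 16: go left to 9.
  At 9: go left to 35.
    At 35: go left to 24.
      24 is a leaf — visit 24.
    Visit 35.
    At 35: go right to 32.
      At 32: go left to 29.
        At 29: go left to 15.
          15 is a leaf — visit 15.
        Visit 29.
        At 29: no right child.
      Visit 32.
      At 32: no right child.
  Visit 9.
  At 9: go right to 34.
    34 is a leaf — visit 34.
Visit 16.
At 16: go right to 33.
  At 33: go left to 23.
    At 23: no left child.
    Visit 23.
    At 23: go right to 17.
      17 is a leaf — visit 17.
  Visit 33.
  At 33: go right to 39.
    39 is a leaf — visit 39.
Full in-order sequence: 24, 35, 15, 29, 32, 9, 34, 16, 23, 17, 33, 39.

24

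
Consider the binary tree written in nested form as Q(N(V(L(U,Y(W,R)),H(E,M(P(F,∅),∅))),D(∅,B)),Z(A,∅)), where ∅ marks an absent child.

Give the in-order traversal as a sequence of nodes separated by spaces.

In-order visits the left subtree, then the node, then the right subtree.
At Q: go left to N.
  At N: go left to V.
    At V: go left to L.
      At L: go left to U.
        U is a leaf — visit U.
      Visit L.
      At L: go right to Y.
        At Y: go left to W.
          W is a leaf — visit W.
        Visit Y.
        At Y: go right to R.
          R is a leaf — visit R.
    Visit V.
    At V: go right to H.
      At H: go left to E.
        E is a leaf — visit E.
      Visit H.
      At H: go right to M.
        At M: go left to P.
          At P: go left to F.
            F is a leaf — visit F.
          Visit P.
          At P: no right child.
        Visit M.
        At M: no right child.
  Visit N.
  At N: go right to D.
    At D: no left child.
    Visit D.
    At D: go right to B.
      B is a leaf — visit B.
Visit Q.
At Q: go right to Z.
  At Z: go left to A.
    A is a leaf — visit A.
  Visit Z.
  At Z: no right child.

U L W Y R V E H F P M N D B Q A Z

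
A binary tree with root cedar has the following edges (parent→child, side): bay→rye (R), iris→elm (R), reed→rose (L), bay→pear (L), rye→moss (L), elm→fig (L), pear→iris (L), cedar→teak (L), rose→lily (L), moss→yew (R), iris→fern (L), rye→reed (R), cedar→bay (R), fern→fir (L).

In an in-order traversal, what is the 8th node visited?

pear

In-order visits the left subtree, then the node, then the right subtree.
At cedar: go left to teak.
  teak is a leaf — visit teak.
Visit cedar.
At cedar: go right to bay.
  At bay: go left to pear.
    At pear: go left to iris.
      At iris: go left to fern.
        At fern: go left to fir.
          fir is a leaf — visit fir.
        Visit fern.
        At fern: no right child.
      Visit iris.
      At iris: go right to elm.
        At elm: go left to fig.
          fig is a leaf — visit fig.
        Visit elm.
        At elm: no right child.
    Visit pear.
    At pear: no right child.
  Visit bay.
  At bay: go right to rye.
    At rye: go left to moss.
      At moss: no left child.
      Visit moss.
      At moss: go right to yew.
        yew is a leaf — visit yew.
    Visit rye.
    At rye: go right to reed.
      At reed: go left to rose.
        At rose: go left to lily.
          lily is a leaf — visit lily.
        Visit rose.
        At rose: no right child.
      Visit reed.
      At reed: no right child.
Full in-order sequence: teak, cedar, fir, fern, iris, fig, elm, pear, bay, moss, yew, rye, lily, rose, reed.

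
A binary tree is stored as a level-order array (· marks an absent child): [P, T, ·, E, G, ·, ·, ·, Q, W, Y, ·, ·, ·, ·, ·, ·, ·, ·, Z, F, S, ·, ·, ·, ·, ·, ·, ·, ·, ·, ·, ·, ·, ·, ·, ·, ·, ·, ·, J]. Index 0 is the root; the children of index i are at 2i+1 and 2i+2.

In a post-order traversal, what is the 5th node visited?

Post-order visits the left subtree, then the right subtree, then the node.
At P: go left to T.
  At T: go left to E.
    At E: no left child.
    At E: go right to Q.
      Q is a leaf — visit Q.
    Visit E.
  At T: go right to G.
    At G: go left to W.
      At W: go left to Z.
        At Z: no left child.
        At Z: go right to J.
          J is a leaf — visit J.
        Visit Z.
      At W: go right to F.
        F is a leaf — visit F.
      Visit W.
    At G: go right to Y.
      At Y: go left to S.
        S is a leaf — visit S.
      At Y: no right child.
      Visit Y.
    Visit G.
  Visit T.
At P: no right child.
Visit P.
Full post-order sequence: Q, E, J, Z, F, W, S, Y, G, T, P.

F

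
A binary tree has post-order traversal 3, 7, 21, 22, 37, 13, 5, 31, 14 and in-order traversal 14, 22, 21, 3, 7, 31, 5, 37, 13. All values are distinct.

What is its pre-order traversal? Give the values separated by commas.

The last element of post-order is the root; it splits in-order into left and right subtrees.
Root 14: left subtree has 0 nodes { }, right has 8 {22, 21, 3, 7, 31, 5, 37, 13}.
  Root 31: left subtree has 4 nodes {22, 21, 3, 7}, right has 3 {5, 37, 13}.
    Root 22: left subtree has 0 nodes { }, right has 3 {21, 3, 7}.
      Root 21: left subtree has 0 nodes { }, right has 2 {3, 7}.
        Root 7: left subtree has 1 node {3}, right has 0 { }.
    Root 5: left subtree has 0 nodes { }, right has 2 {37, 13}.
      Root 13: left subtree has 1 node {37}, right has 0 { }.

14, 31, 22, 21, 7, 3, 5, 13, 37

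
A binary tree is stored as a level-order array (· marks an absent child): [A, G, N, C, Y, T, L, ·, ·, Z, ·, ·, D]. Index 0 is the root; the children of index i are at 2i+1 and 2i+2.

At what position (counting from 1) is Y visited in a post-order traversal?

3

Post-order visits the left subtree, then the right subtree, then the node.
At A: go left to G.
  At G: go left to C.
    C is a leaf — visit C.
  At G: go right to Y.
    At Y: go left to Z.
      Z is a leaf — visit Z.
    At Y: no right child.
    Visit Y.
  Visit G.
At A: go right to N.
  At N: go left to T.
    At T: no left child.
    At T: go right to D.
      D is a leaf — visit D.
    Visit T.
  At N: go right to L.
    L is a leaf — visit L.
  Visit N.
Visit A.
Full post-order sequence: C, Z, Y, G, D, T, L, N, A.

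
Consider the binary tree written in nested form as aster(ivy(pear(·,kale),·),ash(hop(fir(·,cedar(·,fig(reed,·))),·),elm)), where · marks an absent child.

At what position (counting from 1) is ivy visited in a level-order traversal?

2

Level-order visits nodes level by level from the root, left to right within each level.
Level 0: aster
Level 1: ivy, ash
Level 2: pear, hop, elm
Level 3: kale, fir
Level 4: cedar
Level 5: fig
Level 6: reed
Full level-order sequence: aster, ivy, ash, pear, hop, elm, kale, fir, cedar, fig, reed.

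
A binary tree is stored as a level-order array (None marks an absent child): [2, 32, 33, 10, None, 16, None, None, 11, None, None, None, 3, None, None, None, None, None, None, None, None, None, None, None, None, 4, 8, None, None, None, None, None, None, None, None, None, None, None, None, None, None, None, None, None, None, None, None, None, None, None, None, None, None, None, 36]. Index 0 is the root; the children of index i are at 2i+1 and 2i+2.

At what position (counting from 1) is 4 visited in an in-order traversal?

In-order visits the left subtree, then the node, then the right subtree.
At 2: go left to 32.
  At 32: go left to 10.
    At 10: no left child.
    Visit 10.
    At 10: go right to 11.
      11 is a leaf — visit 11.
  Visit 32.
  At 32: no right child.
Visit 2.
At 2: go right to 33.
  At 33: go left to 16.
    At 16: no left child.
    Visit 16.
    At 16: go right to 3.
      At 3: go left to 4.
        4 is a leaf — visit 4.
      Visit 3.
      At 3: go right to 8.
        At 8: no left child.
        Visit 8.
        At 8: go right to 36.
          36 is a leaf — visit 36.
  Visit 33.
  At 33: no right child.
Full in-order sequence: 10, 11, 32, 2, 16, 4, 3, 8, 36, 33.

6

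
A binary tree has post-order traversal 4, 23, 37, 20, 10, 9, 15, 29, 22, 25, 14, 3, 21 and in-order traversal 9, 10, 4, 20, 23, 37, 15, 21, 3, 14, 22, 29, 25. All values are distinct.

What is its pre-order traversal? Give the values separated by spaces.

21 15 9 10 20 4 37 23 3 14 25 22 29

The last element of post-order is the root; it splits in-order into left and right subtrees.
Root 21: left subtree has 7 nodes {9, 10, 4, 20, 23, 37, 15}, right has 5 {3, 14, 22, 29, 25}.
  Root 15: left subtree has 6 nodes {9, 10, 4, 20, 23, 37}, right has 0 { }.
    Root 9: left subtree has 0 nodes { }, right has 5 {10, 4, 20, 23, 37}.
      Root 10: left subtree has 0 nodes { }, right has 4 {4, 20, 23, 37}.
        Root 20: left subtree has 1 node {4}, right has 2 {23, 37}.
          Root 37: left subtree has 1 node {23}, right has 0 { }.
  Root 3: left subtree has 0 nodes { }, right has 4 {14, 22, 29, 25}.
    Root 14: left subtree has 0 nodes { }, right has 3 {22, 29, 25}.
      Root 25: left subtree has 2 nodes {22, 29}, right has 0 { }.
        Root 22: left subtree has 0 nodes { }, right has 1 {29}.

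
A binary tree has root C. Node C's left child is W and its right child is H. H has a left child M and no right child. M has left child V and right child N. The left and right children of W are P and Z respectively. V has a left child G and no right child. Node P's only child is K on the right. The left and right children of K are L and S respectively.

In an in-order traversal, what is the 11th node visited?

In-order visits the left subtree, then the node, then the right subtree.
At C: go left to W.
  At W: go left to P.
    At P: no left child.
    Visit P.
    At P: go right to K.
      At K: go left to L.
        L is a leaf — visit L.
      Visit K.
      At K: go right to S.
        S is a leaf — visit S.
  Visit W.
  At W: go right to Z.
    Z is a leaf — visit Z.
Visit C.
At C: go right to H.
  At H: go left to M.
    At M: go left to V.
      At V: go left to G.
        G is a leaf — visit G.
      Visit V.
      At V: no right child.
    Visit M.
    At M: go right to N.
      N is a leaf — visit N.
  Visit H.
  At H: no right child.
Full in-order sequence: P, L, K, S, W, Z, C, G, V, M, N, H.

N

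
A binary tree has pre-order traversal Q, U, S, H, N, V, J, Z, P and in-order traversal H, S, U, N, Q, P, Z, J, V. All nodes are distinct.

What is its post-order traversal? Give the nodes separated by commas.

H, S, N, U, P, Z, J, V, Q

The first element of pre-order is the root; it splits in-order into left and right subtrees.
Root Q: left subtree has 4 nodes {H, S, U, N}, right has 4 {P, Z, J, V}.
  Root U: left subtree has 2 nodes {H, S}, right has 1 {N}.
    Root S: left subtree has 1 node {H}, right has 0 { }.
  Root V: left subtree has 3 nodes {P, Z, J}, right has 0 { }.
    Root J: left subtree has 2 nodes {P, Z}, right has 0 { }.
      Root Z: left subtree has 1 node {P}, right has 0 { }.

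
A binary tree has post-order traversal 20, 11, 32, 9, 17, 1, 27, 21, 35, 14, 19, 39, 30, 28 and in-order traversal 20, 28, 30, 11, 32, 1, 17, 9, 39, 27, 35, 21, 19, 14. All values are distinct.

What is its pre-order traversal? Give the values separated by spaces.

The last element of post-order is the root; it splits in-order into left and right subtrees.
Root 28: left subtree has 1 node {20}, right has 12 {30, 11, 32, 1, 17, 9, 39, 27, 35, 21, 19, 14}.
  Root 30: left subtree has 0 nodes { }, right has 11 {11, 32, 1, 17, 9, 39, 27, 35, 21, 19, 14}.
    Root 39: left subtree has 5 nodes {11, 32, 1, 17, 9}, right has 5 {27, 35, 21, 19, 14}.
      Root 1: left subtree has 2 nodes {11, 32}, right has 2 {17, 9}.
        Root 32: left subtree has 1 node {11}, right has 0 { }.
        Root 17: left subtree has 0 nodes { }, right has 1 {9}.
      Root 19: left subtree has 3 nodes {27, 35, 21}, right has 1 {14}.
        Root 35: left subtree has 1 node {27}, right has 1 {21}.

28 20 30 39 1 32 11 17 9 19 35 27 21 14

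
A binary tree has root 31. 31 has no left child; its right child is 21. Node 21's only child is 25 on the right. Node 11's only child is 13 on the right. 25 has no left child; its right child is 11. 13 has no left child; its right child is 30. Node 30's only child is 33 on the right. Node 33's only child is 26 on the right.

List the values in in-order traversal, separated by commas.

In-order visits the left subtree, then the node, then the right subtree.
At 31: no left child.
Visit 31.
At 31: go right to 21.
  At 21: no left child.
  Visit 21.
  At 21: go right to 25.
    At 25: no left child.
    Visit 25.
    At 25: go right to 11.
      At 11: no left child.
      Visit 11.
      At 11: go right to 13.
        At 13: no left child.
        Visit 13.
        At 13: go right to 30.
          At 30: no left child.
          Visit 30.
          At 30: go right to 33.
            At 33: no left child.
            Visit 33.
            At 33: go right to 26.
              26 is a leaf — visit 26.

31, 21, 25, 11, 13, 30, 33, 26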